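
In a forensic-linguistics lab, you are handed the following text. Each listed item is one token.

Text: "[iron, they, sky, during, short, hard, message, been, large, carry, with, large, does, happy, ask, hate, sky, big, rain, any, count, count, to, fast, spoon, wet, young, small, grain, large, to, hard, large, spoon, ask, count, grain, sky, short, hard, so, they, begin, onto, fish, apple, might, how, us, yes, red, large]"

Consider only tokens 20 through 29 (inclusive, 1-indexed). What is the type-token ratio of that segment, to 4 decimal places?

Segment tokens 20–29: any, count, count, to, fast, spoon, wet, young, small, grain
Segment N = 10, segment V = 9.
TTR = 9 / 10 = 0.9000

0.9000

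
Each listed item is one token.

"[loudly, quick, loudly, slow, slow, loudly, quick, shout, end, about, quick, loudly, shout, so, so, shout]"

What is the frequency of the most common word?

Frequencies: loudly:4, quick:3, shout:3, slow:2, so:2, end:1, about:1
Most common: 'loudly' with frequency 4.

4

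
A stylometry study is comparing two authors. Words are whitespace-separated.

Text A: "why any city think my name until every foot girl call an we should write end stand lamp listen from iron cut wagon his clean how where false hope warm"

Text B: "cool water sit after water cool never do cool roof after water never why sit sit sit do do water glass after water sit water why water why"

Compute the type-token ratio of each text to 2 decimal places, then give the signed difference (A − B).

0.68

TTR(A) = 30/30 = 1.00
TTR(B) = 9/28 = 0.32
Difference = 1.00 − 0.32 = 0.68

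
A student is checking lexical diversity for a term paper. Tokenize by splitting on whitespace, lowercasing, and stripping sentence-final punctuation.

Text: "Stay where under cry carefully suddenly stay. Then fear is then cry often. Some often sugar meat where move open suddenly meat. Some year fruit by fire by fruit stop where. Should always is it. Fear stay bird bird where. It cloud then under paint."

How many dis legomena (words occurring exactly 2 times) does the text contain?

12

Frequencies: where:4, stay:3, then:3, under:2, cry:2, suddenly:2, fear:2, is:2, often:2, some:2, meat:2, fruit:2, by:2, it:2, bird:2, carefully:1, sugar:1, move:1, open:1, year:1, … (6 more, each freq 1)
Words with frequency 2: bird, by, cry, fear, fruit, is, it, meat, often, some, suddenly, under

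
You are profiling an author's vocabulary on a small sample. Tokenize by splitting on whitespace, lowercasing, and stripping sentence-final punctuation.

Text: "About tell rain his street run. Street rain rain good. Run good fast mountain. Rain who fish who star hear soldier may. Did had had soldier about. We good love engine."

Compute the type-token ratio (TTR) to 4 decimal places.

N = 31 tokens, V = 20 types.
TTR = V / N = 20 / 31 = 0.6452

0.6452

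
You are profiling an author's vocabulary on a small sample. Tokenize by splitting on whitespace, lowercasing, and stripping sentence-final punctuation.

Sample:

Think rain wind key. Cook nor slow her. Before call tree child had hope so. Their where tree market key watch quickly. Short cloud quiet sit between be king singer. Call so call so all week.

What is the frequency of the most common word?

Frequencies: call:3, so:3, key:2, tree:2, think:1, rain:1, wind:1, cook:1, nor:1, slow:1, her:1, before:1, child:1, had:1, hope:1, their:1, where:1, market:1, watch:1, quickly:1, … (10 more, each freq 1)
Most common: 'call' with frequency 3.

3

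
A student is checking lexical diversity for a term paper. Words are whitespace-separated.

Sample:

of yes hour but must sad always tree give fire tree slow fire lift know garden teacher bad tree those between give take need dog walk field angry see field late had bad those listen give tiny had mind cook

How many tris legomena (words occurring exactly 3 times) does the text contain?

Frequencies: tree:3, give:3, fire:2, bad:2, those:2, field:2, had:2, of:1, yes:1, hour:1, but:1, must:1, sad:1, always:1, slow:1, lift:1, know:1, garden:1, teacher:1, between:1, … (11 more, each freq 1)
Words with frequency 3: give, tree

2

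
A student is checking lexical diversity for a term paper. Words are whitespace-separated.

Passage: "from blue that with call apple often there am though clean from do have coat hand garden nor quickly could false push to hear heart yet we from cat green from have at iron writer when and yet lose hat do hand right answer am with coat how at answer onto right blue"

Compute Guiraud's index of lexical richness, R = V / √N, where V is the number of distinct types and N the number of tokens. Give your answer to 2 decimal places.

N = 53, V = 39.
√N = 7.280110
R = 39 / 7.280110 = 5.36

5.36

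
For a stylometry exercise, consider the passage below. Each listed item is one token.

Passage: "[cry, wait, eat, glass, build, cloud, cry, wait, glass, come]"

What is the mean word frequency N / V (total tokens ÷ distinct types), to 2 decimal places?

N = 10 tokens, V = 7 types.
Mean frequency = N / V = 10 / 7 = 1.43

1.43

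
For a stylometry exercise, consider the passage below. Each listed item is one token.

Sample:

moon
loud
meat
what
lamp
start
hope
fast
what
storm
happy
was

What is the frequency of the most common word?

2

Frequencies: what:2, moon:1, loud:1, meat:1, lamp:1, start:1, hope:1, fast:1, storm:1, happy:1, was:1
Most common: 'what' with frequency 2.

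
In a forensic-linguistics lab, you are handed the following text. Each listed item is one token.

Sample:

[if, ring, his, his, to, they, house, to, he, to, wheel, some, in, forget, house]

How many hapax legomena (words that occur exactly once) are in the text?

8

Frequencies: to:3, his:2, house:2, if:1, ring:1, they:1, he:1, wheel:1, some:1, in:1, forget:1
Hapax (freq=1): forget, he, if, in, ring, some, they, wheel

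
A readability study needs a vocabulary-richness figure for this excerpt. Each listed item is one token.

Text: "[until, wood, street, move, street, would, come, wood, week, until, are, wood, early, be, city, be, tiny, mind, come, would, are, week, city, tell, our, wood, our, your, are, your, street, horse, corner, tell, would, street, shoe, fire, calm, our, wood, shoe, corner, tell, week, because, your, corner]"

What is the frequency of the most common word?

Frequencies: wood:5, street:4, would:3, week:3, are:3, tell:3, our:3, your:3, corner:3, until:2, come:2, be:2, city:2, shoe:2, move:1, early:1, tiny:1, mind:1, horse:1, fire:1, … (2 more, each freq 1)
Most common: 'wood' with frequency 5.

5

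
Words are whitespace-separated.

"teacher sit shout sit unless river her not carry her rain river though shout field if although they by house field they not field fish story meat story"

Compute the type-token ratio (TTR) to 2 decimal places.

0.68

N = 28 tokens, V = 19 types.
TTR = V / N = 19 / 28 = 0.68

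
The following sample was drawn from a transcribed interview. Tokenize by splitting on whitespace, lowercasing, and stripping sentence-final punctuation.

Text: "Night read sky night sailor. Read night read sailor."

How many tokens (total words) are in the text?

9

Tokens: night, read, sky, night, sailor, read, night, read, sailor
N = 9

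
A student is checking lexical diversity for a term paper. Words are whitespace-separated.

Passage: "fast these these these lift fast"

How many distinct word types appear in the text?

3

Distinct types: {fast, lift, these}
V = 3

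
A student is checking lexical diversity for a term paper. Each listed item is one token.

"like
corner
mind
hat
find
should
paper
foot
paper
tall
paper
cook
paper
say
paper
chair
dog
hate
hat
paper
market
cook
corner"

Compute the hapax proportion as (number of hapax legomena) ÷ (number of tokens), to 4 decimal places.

Frequencies: paper:6, corner:2, hat:2, cook:2, like:1, mind:1, find:1, should:1, foot:1, tall:1, say:1, chair:1, dog:1, hate:1, market:1
Hapax count = 11; token count = 23.
Ratio = 11 / 23 = 0.4783

0.4783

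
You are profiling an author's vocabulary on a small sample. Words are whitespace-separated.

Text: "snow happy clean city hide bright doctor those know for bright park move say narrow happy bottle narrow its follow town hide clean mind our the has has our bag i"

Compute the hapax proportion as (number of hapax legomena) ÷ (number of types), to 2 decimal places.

Frequencies: happy:2, clean:2, hide:2, bright:2, narrow:2, our:2, has:2, snow:1, city:1, doctor:1, those:1, know:1, for:1, park:1, move:1, say:1, bottle:1, its:1, follow:1, town:1, … (4 more, each freq 1)
Hapax count = 17; type count = 24.
Ratio = 17 / 24 = 0.71

0.71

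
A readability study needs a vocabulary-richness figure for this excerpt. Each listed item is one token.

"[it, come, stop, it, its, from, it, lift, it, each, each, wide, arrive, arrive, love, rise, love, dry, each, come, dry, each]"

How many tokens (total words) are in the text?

22

Tokens: it, come, stop, it, its, from, it, lift, it, each, each, wide, arrive, arrive, love, rise, love, dry, each, come, dry, each
N = 22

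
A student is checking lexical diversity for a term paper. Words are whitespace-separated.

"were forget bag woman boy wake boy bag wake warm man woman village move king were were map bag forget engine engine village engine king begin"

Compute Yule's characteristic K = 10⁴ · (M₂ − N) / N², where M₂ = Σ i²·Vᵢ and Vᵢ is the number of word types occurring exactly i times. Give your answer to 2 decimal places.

Frequencies: were:3, bag:3, engine:3, forget:2, woman:2, boy:2, wake:2, village:2, king:2, warm:1, man:1, move:1, map:1, begin:1
N = 26. Frequency spectrum: V_1=5, V_2=6, V_3=3
M₂ = 1²·5 + 2²·6 + 3²·3 = 56
K = 10000 × (56 − 26) / 26² = 443.79

443.79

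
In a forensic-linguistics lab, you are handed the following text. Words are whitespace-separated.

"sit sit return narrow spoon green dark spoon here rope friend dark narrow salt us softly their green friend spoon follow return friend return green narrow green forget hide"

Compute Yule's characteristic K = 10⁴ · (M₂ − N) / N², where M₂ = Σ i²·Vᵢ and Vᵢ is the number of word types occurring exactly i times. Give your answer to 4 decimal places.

Frequencies: green:4, return:3, narrow:3, spoon:3, friend:3, sit:2, dark:2, here:1, rope:1, salt:1, us:1, softly:1, their:1, follow:1, forget:1, hide:1
N = 29. Frequency spectrum: V_1=9, V_2=2, V_3=4, V_4=1
M₂ = 1²·9 + 2²·2 + 3²·4 + 4²·1 = 69
K = 10000 × (69 − 29) / 29² = 475.6243

475.6243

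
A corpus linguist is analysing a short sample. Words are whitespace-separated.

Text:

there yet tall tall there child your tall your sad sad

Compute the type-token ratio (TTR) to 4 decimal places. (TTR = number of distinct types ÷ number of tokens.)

N = 11 tokens, V = 6 types.
TTR = V / N = 6 / 11 = 0.5455

0.5455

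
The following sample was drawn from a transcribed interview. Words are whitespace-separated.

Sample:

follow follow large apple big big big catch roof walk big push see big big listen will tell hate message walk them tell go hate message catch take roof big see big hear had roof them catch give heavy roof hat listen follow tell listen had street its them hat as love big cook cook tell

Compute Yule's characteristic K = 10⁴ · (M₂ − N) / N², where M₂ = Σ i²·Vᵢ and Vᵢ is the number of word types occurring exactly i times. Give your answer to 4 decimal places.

427.2959

Frequencies: big:9, roof:4, tell:4, follow:3, catch:3, listen:3, them:3, walk:2, see:2, hate:2, message:2, had:2, hat:2, cook:2, large:1, apple:1, push:1, will:1, go:1, take:1, … (7 more, each freq 1)
N = 56. Frequency spectrum: V_1=13, V_2=7, V_3=4, V_4=2, V_9=1
M₂ = 1²·13 + 2²·7 + 3²·4 + 4²·2 + 9²·1 = 190
K = 10000 × (190 − 56) / 56² = 427.2959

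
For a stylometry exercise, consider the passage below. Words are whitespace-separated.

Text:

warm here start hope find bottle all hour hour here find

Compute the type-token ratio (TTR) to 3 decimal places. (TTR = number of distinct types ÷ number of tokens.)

0.727

N = 11 tokens, V = 8 types.
TTR = V / N = 8 / 11 = 0.727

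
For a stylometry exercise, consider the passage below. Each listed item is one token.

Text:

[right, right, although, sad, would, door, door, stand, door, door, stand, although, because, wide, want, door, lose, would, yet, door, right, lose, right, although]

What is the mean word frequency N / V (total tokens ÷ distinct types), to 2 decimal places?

2.18

N = 24 tokens, V = 11 types.
Mean frequency = N / V = 24 / 11 = 2.18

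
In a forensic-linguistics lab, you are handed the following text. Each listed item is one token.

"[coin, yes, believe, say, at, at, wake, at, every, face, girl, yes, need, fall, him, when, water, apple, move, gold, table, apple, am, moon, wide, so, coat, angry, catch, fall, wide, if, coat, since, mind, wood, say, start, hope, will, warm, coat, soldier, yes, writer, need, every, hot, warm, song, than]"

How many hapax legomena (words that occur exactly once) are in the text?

28

Frequencies: yes:3, at:3, coat:3, say:2, every:2, need:2, fall:2, apple:2, wide:2, warm:2, coin:1, believe:1, wake:1, face:1, girl:1, him:1, when:1, water:1, move:1, gold:1, … (18 more, each freq 1)
Hapax (freq=1): am, angry, believe, catch, coin, face, girl, gold, him, hope, hot, if, mind, moon, move, since, so, soldier, song, start, table, than, wake, water, when, will, wood, writer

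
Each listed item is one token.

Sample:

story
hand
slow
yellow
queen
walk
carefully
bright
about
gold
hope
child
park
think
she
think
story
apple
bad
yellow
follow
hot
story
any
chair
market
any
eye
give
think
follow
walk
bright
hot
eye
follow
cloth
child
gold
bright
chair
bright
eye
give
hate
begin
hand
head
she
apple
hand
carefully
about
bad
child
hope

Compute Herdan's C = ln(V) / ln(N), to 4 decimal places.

0.8278

N = 56, V = 28.
ln(V) = 3.332205, ln(N) = 4.025352
C = 3.332205 / 4.025352 = 0.8278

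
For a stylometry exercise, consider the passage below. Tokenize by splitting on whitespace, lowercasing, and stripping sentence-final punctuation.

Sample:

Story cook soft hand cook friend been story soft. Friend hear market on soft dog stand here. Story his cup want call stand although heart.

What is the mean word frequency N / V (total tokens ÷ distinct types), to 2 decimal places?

1.39

N = 25 tokens, V = 18 types.
Mean frequency = N / V = 25 / 18 = 1.39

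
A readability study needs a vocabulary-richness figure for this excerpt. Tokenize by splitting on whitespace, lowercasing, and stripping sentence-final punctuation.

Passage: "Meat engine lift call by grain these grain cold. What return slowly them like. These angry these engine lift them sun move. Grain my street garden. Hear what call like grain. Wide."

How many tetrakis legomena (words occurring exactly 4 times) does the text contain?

Frequencies: grain:4, these:3, engine:2, lift:2, call:2, what:2, them:2, like:2, meat:1, by:1, cold:1, return:1, slowly:1, angry:1, sun:1, move:1, my:1, street:1, garden:1, hear:1, … (1 more, each freq 1)
Words with frequency 4: grain

1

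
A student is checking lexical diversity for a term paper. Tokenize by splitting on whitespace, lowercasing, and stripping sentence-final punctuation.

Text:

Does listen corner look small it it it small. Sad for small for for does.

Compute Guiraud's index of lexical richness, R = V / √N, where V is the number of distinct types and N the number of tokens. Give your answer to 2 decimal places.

2.07

N = 15, V = 8.
√N = 3.872983
R = 8 / 3.872983 = 2.07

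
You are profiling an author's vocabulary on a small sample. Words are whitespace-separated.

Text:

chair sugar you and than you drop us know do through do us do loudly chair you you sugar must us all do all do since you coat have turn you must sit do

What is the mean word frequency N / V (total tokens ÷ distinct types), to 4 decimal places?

1.8889

N = 34 tokens, V = 18 types.
Mean frequency = N / V = 34 / 18 = 1.8889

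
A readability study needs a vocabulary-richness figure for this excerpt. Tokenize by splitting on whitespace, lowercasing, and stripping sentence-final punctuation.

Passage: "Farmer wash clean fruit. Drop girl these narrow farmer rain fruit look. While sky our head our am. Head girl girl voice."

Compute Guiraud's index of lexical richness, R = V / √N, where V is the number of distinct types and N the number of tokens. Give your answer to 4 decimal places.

3.4112

N = 22, V = 16.
√N = 4.690416
R = 16 / 4.690416 = 3.4112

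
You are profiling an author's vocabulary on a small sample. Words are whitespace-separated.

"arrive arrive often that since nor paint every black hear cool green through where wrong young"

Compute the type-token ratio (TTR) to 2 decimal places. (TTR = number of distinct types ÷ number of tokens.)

N = 16 tokens, V = 15 types.
TTR = V / N = 15 / 16 = 0.94

0.94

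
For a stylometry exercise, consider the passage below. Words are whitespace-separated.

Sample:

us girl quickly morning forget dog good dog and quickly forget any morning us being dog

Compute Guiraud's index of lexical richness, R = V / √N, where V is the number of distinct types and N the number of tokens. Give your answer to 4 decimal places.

2.5000

N = 16, V = 10.
√N = 4.000000
R = 10 / 4.000000 = 2.5000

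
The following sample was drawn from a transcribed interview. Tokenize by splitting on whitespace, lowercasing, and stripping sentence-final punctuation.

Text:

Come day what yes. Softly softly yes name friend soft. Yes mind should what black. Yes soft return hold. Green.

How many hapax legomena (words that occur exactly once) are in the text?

10

Frequencies: yes:4, what:2, softly:2, soft:2, come:1, day:1, name:1, friend:1, mind:1, should:1, black:1, return:1, hold:1, green:1
Hapax (freq=1): black, come, day, friend, green, hold, mind, name, return, should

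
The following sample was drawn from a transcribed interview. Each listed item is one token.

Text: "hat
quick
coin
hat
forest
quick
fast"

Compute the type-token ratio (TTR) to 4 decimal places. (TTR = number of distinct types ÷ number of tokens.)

0.7143

N = 7 tokens, V = 5 types.
TTR = V / N = 5 / 7 = 0.7143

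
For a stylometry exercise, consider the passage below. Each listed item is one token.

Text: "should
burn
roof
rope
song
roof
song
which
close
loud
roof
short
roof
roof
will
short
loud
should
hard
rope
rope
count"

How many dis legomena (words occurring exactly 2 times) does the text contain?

4

Frequencies: roof:5, rope:3, should:2, song:2, loud:2, short:2, burn:1, which:1, close:1, will:1, hard:1, count:1
Words with frequency 2: loud, short, should, song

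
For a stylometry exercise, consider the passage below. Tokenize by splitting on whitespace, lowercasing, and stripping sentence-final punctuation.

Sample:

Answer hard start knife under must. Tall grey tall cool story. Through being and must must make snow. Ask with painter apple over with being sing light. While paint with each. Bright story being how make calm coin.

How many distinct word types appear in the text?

Distinct types: {and, answer, apple, ask, being, bright, calm, coin, cool, each, grey, hard, how, knife, light, make, must, over, paint, painter, sing, snow, start, story, tall, through, under, while, with}
V = 29

29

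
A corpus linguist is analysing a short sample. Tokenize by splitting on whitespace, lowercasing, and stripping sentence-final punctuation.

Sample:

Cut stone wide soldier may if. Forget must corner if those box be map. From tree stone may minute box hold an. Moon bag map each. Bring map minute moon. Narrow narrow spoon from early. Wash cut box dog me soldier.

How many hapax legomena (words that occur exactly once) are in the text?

17

Frequencies: box:3, map:3, cut:2, stone:2, soldier:2, may:2, if:2, from:2, minute:2, moon:2, narrow:2, wide:1, forget:1, must:1, corner:1, those:1, be:1, tree:1, hold:1, an:1, … (8 more, each freq 1)
Hapax (freq=1): an, bag, be, bring, corner, dog, each, early, forget, hold, me, must, spoon, those, tree, wash, wide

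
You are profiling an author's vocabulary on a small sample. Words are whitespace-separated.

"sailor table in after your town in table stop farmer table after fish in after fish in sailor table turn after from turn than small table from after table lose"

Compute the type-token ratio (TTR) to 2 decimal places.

0.47

N = 30 tokens, V = 14 types.
TTR = V / N = 14 / 30 = 0.47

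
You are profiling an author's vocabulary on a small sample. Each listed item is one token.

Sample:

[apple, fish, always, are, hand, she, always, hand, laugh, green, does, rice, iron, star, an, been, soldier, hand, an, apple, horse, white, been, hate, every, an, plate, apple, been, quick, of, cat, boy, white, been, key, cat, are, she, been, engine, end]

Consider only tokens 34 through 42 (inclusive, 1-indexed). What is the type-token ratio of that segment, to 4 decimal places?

Segment tokens 34–42: white, been, key, cat, are, she, been, engine, end
Segment N = 9, segment V = 8.
TTR = 8 / 9 = 0.8889

0.8889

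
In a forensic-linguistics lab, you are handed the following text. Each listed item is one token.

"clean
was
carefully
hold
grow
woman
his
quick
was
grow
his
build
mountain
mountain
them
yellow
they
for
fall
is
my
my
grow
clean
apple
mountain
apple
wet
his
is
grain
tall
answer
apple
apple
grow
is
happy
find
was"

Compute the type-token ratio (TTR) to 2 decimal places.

N = 40 tokens, V = 24 types.
TTR = V / N = 24 / 40 = 0.60

0.60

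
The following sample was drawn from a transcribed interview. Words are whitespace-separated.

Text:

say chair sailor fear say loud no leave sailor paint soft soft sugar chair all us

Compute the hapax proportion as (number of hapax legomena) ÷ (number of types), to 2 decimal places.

0.67

Frequencies: say:2, chair:2, sailor:2, soft:2, fear:1, loud:1, no:1, leave:1, paint:1, sugar:1, all:1, us:1
Hapax count = 8; type count = 12.
Ratio = 8 / 12 = 0.67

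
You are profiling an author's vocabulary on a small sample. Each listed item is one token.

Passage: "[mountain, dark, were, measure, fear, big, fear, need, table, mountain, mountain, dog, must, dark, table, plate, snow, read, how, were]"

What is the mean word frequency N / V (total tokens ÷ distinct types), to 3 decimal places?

1.429

N = 20 tokens, V = 14 types.
Mean frequency = N / V = 20 / 14 = 1.429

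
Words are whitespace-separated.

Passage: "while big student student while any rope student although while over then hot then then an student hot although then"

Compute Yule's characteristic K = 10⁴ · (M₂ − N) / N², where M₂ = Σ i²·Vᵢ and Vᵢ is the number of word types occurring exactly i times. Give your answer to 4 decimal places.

Frequencies: student:4, then:4, while:3, although:2, hot:2, big:1, any:1, rope:1, over:1, an:1
N = 20. Frequency spectrum: V_1=5, V_2=2, V_3=1, V_4=2
M₂ = 1²·5 + 2²·2 + 3²·1 + 4²·2 = 54
K = 10000 × (54 − 20) / 20² = 850.0000

850.0000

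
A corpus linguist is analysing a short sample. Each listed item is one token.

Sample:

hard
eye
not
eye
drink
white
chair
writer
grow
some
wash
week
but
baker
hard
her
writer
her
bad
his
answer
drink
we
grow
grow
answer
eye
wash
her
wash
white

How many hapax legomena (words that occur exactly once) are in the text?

Frequencies: eye:3, grow:3, wash:3, her:3, hard:2, drink:2, white:2, writer:2, answer:2, not:1, chair:1, some:1, week:1, but:1, baker:1, bad:1, his:1, we:1
Hapax (freq=1): bad, baker, but, chair, his, not, some, we, week

9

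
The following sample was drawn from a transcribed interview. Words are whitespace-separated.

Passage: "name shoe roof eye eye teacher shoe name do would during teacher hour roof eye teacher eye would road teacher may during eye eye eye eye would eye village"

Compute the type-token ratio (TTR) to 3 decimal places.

0.414

N = 29 tokens, V = 12 types.
TTR = V / N = 12 / 29 = 0.414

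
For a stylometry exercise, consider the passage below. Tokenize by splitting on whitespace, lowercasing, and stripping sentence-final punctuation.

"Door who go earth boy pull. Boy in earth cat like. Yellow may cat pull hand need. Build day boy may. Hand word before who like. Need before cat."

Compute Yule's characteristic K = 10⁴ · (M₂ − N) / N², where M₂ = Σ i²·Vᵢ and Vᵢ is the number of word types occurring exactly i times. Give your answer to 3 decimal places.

332.937

Frequencies: boy:3, cat:3, who:2, earth:2, pull:2, like:2, may:2, hand:2, need:2, before:2, door:1, go:1, in:1, yellow:1, build:1, day:1, word:1
N = 29. Frequency spectrum: V_1=7, V_2=8, V_3=2
M₂ = 1²·7 + 2²·8 + 3²·2 = 57
K = 10000 × (57 − 29) / 29² = 332.937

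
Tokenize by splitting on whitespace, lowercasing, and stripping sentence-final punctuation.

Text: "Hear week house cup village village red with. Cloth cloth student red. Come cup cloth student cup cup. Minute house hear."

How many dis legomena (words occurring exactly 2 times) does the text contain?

5

Frequencies: cup:4, cloth:3, hear:2, house:2, village:2, red:2, student:2, week:1, with:1, come:1, minute:1
Words with frequency 2: hear, house, red, student, village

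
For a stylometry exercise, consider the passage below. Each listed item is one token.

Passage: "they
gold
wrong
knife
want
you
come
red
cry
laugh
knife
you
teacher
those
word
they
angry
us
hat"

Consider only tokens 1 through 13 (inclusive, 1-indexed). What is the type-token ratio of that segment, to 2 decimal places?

0.85

Segment tokens 1–13: they, gold, wrong, knife, want, you, come, red, cry, laugh, knife, you, teacher
Segment N = 13, segment V = 11.
TTR = 11 / 13 = 0.85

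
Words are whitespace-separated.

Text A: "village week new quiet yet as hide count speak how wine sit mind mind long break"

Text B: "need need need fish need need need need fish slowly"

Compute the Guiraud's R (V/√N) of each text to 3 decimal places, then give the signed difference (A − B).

2.801

A: V=15, N=16, R=3.750
B: V=3, N=10, R=0.949
Difference = 3.750 − 0.949 = 2.801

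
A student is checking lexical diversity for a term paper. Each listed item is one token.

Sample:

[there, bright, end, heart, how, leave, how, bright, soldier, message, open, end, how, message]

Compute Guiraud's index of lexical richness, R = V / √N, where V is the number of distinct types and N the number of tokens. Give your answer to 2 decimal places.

2.41

N = 14, V = 9.
√N = 3.741657
R = 9 / 3.741657 = 2.41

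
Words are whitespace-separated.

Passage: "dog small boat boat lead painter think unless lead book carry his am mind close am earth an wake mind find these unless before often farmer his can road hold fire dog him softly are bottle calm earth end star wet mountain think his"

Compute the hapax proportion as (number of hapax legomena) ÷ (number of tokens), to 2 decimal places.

0.57

Frequencies: his:3, dog:2, boat:2, lead:2, think:2, unless:2, am:2, mind:2, earth:2, small:1, painter:1, book:1, carry:1, close:1, an:1, wake:1, find:1, these:1, before:1, often:1, … (14 more, each freq 1)
Hapax count = 25; token count = 44.
Ratio = 25 / 44 = 0.57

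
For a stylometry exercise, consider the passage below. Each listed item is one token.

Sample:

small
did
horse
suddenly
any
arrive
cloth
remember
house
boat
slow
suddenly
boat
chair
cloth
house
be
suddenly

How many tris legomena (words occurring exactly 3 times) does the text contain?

Frequencies: suddenly:3, cloth:2, house:2, boat:2, small:1, did:1, horse:1, any:1, arrive:1, remember:1, slow:1, chair:1, be:1
Words with frequency 3: suddenly

1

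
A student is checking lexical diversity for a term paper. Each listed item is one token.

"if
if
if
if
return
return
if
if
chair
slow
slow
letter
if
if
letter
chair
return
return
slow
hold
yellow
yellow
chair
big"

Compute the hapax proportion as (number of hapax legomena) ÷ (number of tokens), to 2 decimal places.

0.08

Frequencies: if:8, return:4, chair:3, slow:3, letter:2, yellow:2, hold:1, big:1
Hapax count = 2; token count = 24.
Ratio = 2 / 24 = 0.08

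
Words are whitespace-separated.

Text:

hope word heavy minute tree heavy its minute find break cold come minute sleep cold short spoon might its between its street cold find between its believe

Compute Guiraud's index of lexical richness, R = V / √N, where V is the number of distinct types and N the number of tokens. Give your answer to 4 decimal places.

3.2717

N = 27, V = 17.
√N = 5.196152
R = 17 / 5.196152 = 3.2717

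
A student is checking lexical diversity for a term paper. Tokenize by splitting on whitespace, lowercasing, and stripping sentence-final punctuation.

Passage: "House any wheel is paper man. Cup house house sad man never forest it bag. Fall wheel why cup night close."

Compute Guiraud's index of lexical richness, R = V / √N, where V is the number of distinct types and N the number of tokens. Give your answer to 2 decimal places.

N = 21, V = 16.
√N = 4.582576
R = 16 / 4.582576 = 3.49

3.49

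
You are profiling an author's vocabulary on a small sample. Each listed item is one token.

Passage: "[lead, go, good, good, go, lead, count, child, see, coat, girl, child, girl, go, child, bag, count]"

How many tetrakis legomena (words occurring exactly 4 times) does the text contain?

0

Frequencies: go:3, child:3, lead:2, good:2, count:2, girl:2, see:1, coat:1, bag:1
Words with frequency 4: (none)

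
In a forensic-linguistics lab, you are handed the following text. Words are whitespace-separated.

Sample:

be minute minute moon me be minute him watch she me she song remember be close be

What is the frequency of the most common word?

Frequencies: be:4, minute:3, me:2, she:2, moon:1, him:1, watch:1, song:1, remember:1, close:1
Most common: 'be' with frequency 4.

4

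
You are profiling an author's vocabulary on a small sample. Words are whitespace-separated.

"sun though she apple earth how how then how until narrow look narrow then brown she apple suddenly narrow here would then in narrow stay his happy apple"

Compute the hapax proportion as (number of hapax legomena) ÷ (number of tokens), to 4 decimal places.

0.4643

Frequencies: narrow:4, apple:3, how:3, then:3, she:2, sun:1, though:1, earth:1, until:1, look:1, brown:1, suddenly:1, here:1, would:1, in:1, stay:1, his:1, happy:1
Hapax count = 13; token count = 28.
Ratio = 13 / 28 = 0.4643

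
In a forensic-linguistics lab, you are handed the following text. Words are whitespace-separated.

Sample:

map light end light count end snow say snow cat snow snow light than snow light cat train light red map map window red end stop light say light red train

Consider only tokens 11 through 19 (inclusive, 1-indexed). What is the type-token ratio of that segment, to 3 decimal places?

0.556

Segment tokens 11–19: snow, snow, light, than, snow, light, cat, train, light
Segment N = 9, segment V = 5.
TTR = 5 / 9 = 0.556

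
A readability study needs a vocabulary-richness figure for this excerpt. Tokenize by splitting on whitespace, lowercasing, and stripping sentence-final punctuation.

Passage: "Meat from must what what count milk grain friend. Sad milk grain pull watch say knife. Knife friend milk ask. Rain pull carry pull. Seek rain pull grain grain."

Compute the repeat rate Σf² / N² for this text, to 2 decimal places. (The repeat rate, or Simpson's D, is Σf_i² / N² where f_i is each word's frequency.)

0.08

Frequencies: grain:4, pull:4, milk:3, what:2, friend:2, knife:2, rain:2, meat:1, from:1, must:1, count:1, sad:1, watch:1, say:1, ask:1, carry:1, seek:1
Σf² = 67; N² = 841
Repeat rate = 67 / 841 = 0.08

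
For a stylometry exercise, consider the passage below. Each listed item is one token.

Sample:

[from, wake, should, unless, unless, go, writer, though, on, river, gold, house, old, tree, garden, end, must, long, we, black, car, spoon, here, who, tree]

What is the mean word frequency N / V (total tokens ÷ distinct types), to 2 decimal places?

N = 25 tokens, V = 23 types.
Mean frequency = N / V = 25 / 23 = 1.09

1.09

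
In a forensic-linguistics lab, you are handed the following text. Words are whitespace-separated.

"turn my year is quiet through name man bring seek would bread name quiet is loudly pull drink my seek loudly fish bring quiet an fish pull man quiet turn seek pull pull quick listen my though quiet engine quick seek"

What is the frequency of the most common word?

Frequencies: quiet:5, seek:4, pull:4, my:3, turn:2, is:2, name:2, man:2, bring:2, loudly:2, fish:2, quick:2, year:1, through:1, would:1, bread:1, drink:1, an:1, listen:1, though:1, … (1 more, each freq 1)
Most common: 'quiet' with frequency 5.

5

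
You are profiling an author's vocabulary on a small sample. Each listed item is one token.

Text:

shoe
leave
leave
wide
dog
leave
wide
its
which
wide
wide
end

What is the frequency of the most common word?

Frequencies: wide:4, leave:3, shoe:1, dog:1, its:1, which:1, end:1
Most common: 'wide' with frequency 4.

4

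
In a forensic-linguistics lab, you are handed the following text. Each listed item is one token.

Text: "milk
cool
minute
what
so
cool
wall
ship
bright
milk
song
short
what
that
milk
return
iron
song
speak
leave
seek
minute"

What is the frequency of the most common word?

Frequencies: milk:3, cool:2, minute:2, what:2, song:2, so:1, wall:1, ship:1, bright:1, short:1, that:1, return:1, iron:1, speak:1, leave:1, seek:1
Most common: 'milk' with frequency 3.

3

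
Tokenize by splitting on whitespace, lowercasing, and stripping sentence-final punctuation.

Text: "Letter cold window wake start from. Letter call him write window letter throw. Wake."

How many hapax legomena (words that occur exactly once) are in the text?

Frequencies: letter:3, window:2, wake:2, cold:1, start:1, from:1, call:1, him:1, write:1, throw:1
Hapax (freq=1): call, cold, from, him, start, throw, write

7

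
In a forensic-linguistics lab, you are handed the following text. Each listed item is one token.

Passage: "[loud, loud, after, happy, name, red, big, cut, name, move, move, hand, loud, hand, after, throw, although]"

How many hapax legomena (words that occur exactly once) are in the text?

6

Frequencies: loud:3, after:2, name:2, move:2, hand:2, happy:1, red:1, big:1, cut:1, throw:1, although:1
Hapax (freq=1): although, big, cut, happy, red, throw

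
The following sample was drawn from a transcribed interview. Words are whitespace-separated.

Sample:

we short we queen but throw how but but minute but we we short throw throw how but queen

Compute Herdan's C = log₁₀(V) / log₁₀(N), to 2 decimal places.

0.66

N = 19, V = 7.
log₁₀(V) = 0.845098, log₁₀(N) = 1.278754
C = 0.845098 / 1.278754 = 0.66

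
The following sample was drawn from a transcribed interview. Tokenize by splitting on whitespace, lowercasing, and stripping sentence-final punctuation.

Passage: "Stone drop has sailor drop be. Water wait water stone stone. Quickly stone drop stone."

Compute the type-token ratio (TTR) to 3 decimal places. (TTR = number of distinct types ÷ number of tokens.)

0.533

N = 15 tokens, V = 8 types.
TTR = V / N = 8 / 15 = 0.533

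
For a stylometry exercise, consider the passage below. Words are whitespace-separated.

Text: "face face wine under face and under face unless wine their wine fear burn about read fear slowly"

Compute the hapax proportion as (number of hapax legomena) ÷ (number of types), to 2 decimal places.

0.64

Frequencies: face:4, wine:3, under:2, fear:2, and:1, unless:1, their:1, burn:1, about:1, read:1, slowly:1
Hapax count = 7; type count = 11.
Ratio = 7 / 11 = 0.64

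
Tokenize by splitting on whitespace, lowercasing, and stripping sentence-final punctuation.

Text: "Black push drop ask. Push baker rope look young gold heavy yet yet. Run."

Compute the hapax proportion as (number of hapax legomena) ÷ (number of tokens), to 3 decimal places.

0.714

Frequencies: push:2, yet:2, black:1, drop:1, ask:1, baker:1, rope:1, look:1, young:1, gold:1, heavy:1, run:1
Hapax count = 10; token count = 14.
Ratio = 10 / 14 = 0.714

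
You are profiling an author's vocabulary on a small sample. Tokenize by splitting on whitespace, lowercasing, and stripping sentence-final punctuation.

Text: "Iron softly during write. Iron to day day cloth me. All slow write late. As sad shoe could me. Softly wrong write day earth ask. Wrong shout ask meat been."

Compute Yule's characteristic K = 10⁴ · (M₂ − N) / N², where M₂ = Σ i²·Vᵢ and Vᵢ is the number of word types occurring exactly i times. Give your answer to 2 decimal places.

Frequencies: write:3, day:3, iron:2, softly:2, me:2, wrong:2, ask:2, during:1, to:1, cloth:1, all:1, slow:1, late:1, as:1, sad:1, shoe:1, could:1, earth:1, shout:1, meat:1, … (1 more, each freq 1)
N = 30. Frequency spectrum: V_1=14, V_2=5, V_3=2
M₂ = 1²·14 + 2²·5 + 3²·2 = 52
K = 10000 × (52 − 30) / 30² = 244.44

244.44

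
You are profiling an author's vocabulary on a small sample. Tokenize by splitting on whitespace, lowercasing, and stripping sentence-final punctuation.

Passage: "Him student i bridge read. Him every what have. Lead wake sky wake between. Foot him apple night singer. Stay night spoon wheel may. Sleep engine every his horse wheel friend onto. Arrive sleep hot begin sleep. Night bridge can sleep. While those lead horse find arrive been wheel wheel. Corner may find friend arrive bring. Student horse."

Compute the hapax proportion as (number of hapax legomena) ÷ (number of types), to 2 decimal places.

0.61

Frequencies: wheel:4, sleep:4, him:3, night:3, horse:3, arrive:3, student:2, bridge:2, every:2, lead:2, wake:2, may:2, friend:2, find:2, i:1, read:1, what:1, have:1, sky:1, between:1, … (16 more, each freq 1)
Hapax count = 22; type count = 36.
Ratio = 22 / 36 = 0.61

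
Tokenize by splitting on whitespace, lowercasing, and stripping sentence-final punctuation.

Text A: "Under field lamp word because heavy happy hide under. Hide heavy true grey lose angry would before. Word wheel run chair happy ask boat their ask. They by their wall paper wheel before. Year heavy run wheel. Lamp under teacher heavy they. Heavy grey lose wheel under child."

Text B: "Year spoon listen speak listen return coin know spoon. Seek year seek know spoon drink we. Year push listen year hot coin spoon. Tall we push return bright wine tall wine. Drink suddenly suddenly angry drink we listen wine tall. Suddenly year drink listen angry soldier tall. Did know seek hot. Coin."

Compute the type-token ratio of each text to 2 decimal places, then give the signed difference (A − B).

0.19

TTR(A) = 27/48 = 0.56
TTR(B) = 19/52 = 0.37
Difference = 0.56 − 0.37 = 0.19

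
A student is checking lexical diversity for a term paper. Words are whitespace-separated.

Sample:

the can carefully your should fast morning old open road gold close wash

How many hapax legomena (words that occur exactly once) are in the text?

13

Frequencies: the:1, can:1, carefully:1, your:1, should:1, fast:1, morning:1, old:1, open:1, road:1, gold:1, close:1, wash:1
Hapax (freq=1): can, carefully, close, fast, gold, morning, old, open, road, should, the, wash, your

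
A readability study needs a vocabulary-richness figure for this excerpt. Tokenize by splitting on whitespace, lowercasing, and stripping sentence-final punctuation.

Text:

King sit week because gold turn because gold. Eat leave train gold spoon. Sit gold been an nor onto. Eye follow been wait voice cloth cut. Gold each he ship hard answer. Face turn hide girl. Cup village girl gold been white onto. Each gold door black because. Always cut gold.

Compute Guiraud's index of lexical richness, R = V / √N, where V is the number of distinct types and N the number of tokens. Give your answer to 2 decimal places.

4.76

N = 51, V = 34.
√N = 7.141428
R = 34 / 7.141428 = 4.76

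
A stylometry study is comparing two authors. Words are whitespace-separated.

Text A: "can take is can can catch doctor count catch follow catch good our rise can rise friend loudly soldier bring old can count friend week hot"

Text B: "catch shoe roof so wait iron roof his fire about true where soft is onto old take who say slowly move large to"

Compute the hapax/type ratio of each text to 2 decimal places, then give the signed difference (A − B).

-0.24

A: hapax=12, V=17, ratio=0.71
B: hapax=21, V=22, ratio=0.95
Difference = 0.71 − 0.95 = -0.24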